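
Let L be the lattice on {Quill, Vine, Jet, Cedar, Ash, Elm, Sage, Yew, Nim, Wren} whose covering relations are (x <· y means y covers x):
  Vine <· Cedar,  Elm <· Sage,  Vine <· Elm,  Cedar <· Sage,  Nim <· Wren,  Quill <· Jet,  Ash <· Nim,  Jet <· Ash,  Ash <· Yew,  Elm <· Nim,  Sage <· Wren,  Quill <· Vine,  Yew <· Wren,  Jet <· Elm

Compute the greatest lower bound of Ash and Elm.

Jet

Common lower bounds of {Ash, Elm}: Jet, Quill.
The greatest among these is Jet.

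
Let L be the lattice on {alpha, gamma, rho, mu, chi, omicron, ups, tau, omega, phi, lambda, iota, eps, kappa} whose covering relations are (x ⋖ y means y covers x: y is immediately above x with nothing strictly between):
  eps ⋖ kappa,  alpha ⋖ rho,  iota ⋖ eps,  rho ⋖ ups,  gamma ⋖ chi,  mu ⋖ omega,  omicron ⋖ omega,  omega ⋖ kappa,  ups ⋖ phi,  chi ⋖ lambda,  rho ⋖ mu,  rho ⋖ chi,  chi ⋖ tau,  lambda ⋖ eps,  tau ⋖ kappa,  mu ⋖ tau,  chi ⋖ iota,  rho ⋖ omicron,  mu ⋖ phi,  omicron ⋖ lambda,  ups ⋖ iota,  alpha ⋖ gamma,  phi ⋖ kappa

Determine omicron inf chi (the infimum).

rho

Common lower bounds of {omicron, chi}: alpha, rho.
The greatest among these is rho.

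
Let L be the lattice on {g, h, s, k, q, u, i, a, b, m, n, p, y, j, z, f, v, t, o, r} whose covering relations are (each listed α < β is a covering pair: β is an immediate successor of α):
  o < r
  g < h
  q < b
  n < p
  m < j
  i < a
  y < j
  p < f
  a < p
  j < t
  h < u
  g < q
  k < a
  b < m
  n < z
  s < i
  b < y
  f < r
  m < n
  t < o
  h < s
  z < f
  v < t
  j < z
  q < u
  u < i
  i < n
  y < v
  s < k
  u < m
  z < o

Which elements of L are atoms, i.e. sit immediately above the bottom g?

h, q

The atoms are exactly the elements that cover g: h, q.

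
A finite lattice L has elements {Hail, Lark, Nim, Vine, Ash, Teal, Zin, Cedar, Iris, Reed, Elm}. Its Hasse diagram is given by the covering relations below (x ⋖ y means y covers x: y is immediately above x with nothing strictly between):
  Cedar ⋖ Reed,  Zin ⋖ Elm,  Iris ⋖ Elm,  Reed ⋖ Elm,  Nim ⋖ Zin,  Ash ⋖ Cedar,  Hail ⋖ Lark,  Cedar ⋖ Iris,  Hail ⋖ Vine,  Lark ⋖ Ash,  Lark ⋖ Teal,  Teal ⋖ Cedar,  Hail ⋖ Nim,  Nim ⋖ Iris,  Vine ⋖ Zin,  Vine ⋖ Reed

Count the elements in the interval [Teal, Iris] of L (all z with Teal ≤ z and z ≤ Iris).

3

The interval [Teal, Iris] = {Cedar, Iris, Teal}, which has 3 elements.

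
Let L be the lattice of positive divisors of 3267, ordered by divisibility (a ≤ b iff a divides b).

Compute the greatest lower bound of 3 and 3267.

3

Common lower bounds of {3, 3267}: 1, 3.
The greatest among these is 3.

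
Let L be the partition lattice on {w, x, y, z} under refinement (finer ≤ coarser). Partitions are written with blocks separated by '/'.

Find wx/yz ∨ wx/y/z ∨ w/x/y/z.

The join of wx/yz, wx/y/z, w/x/y/z merges any blocks that overlap across the partitions, giving wx/yz.

wx/yz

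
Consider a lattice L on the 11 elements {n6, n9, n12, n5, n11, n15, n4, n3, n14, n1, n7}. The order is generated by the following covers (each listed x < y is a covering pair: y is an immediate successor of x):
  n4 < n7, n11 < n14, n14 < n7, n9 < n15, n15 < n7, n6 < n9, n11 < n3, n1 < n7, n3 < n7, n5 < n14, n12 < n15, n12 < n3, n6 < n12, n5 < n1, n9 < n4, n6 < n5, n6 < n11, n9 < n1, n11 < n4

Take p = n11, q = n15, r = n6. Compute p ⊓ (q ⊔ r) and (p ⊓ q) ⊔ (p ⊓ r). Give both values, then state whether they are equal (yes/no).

n6; n6; yes

q ⊔ r = n15, so p ⊓ (q ⊔ r) = n11 ⊓ n15 = n6.
p ⊓ q = n6 and p ⊓ r = n6, so (p ⊓ q) ⊔ (p ⊓ r) = n6 ⊔ n6 = n6.
Equal: yes.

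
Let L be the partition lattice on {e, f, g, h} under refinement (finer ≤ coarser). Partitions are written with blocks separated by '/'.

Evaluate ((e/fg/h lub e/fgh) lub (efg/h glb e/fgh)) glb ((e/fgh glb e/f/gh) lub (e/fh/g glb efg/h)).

e/fg/h ∨ e/fgh = e/fgh
efg/h ∧ e/fgh = e/fg/h
e/fgh ∨ e/fg/h = e/fgh
e/fgh ∧ e/f/gh = e/f/gh
e/fh/g ∧ efg/h = e/f/g/h
e/f/gh ∨ e/f/g/h = e/f/gh
e/fgh ∧ e/f/gh = e/f/gh

e/f/gh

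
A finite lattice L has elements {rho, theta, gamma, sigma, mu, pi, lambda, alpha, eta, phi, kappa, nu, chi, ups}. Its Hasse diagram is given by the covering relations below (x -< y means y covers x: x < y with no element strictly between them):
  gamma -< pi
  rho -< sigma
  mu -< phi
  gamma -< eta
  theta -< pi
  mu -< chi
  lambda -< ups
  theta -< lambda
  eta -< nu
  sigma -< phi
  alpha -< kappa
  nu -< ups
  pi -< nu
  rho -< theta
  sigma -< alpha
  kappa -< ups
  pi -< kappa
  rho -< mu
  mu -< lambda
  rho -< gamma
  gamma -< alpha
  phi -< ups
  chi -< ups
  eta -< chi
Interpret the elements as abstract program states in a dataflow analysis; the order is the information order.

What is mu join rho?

Common upper bounds of {mu, rho}: chi, lambda, mu, phi, ups.
The least among these is mu.

mu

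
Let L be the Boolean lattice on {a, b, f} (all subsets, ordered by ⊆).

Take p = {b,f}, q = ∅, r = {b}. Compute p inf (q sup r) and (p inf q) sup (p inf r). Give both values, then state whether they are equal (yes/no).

q sup r = {b}, so p inf (q sup r) = {b,f} inf {b} = {b}.
p inf q = ∅ and p inf r = {b}, so (p inf q) sup (p inf r) = ∅ sup {b} = {b}.
Equal: yes.

{b}; {b}; yes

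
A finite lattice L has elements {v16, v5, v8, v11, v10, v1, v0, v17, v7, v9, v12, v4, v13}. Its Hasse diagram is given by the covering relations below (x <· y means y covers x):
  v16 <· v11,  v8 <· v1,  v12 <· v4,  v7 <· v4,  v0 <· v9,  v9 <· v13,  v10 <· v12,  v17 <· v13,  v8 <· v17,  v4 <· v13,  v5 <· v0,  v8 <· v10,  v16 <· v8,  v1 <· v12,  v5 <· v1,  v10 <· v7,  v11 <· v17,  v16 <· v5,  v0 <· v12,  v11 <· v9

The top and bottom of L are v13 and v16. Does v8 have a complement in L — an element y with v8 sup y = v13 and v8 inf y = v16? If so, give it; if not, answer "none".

Need y with v8 ∨ y = v13 and v8 ∧ y = v16.
Checking each element gives: v9.

v9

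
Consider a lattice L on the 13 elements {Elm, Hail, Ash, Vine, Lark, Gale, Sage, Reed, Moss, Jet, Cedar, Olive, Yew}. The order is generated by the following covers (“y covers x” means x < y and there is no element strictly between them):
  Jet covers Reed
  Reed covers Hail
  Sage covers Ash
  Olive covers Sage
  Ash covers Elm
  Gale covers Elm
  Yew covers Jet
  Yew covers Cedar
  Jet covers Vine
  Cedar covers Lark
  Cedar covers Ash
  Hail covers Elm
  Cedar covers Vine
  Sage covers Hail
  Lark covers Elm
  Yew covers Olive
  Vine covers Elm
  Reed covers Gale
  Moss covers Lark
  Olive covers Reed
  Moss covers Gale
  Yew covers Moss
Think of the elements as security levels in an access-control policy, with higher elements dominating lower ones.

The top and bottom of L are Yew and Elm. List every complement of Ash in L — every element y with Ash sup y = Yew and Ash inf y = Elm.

Jet, Moss

Need y with Ash ∨ y = Yew and Ash ∧ y = Elm.
Checking each element gives: Jet, Moss.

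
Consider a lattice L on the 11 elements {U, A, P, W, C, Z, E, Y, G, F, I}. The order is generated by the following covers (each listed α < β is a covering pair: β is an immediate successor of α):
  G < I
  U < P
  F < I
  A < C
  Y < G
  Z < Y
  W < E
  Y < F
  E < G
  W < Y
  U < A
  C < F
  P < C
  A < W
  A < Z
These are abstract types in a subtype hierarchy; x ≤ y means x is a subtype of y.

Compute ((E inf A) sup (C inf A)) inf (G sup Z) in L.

A

E ∧ A = A
C ∧ A = A
A ∨ A = A
G ∨ Z = G
A ∧ G = A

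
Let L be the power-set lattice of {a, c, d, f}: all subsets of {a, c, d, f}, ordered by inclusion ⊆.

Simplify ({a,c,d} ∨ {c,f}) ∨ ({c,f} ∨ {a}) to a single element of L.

{a,c,d} ∨ {c,f} = {a,c,d,f}
{c,f} ∨ {a} = {a,c,f}
{a,c,d,f} ∨ {a,c,f} = {a,c,d,f}

{a,c,d,f}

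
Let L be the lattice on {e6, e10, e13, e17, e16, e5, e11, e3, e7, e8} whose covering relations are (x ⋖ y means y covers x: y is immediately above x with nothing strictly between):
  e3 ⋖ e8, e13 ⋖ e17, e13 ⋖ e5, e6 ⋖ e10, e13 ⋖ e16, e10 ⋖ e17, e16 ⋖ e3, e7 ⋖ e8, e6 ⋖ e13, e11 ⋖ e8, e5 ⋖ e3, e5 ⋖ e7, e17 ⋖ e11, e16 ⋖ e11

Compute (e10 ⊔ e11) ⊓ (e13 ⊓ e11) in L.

e10 ∨ e11 = e11
e13 ∧ e11 = e13
e11 ∧ e13 = e13

e13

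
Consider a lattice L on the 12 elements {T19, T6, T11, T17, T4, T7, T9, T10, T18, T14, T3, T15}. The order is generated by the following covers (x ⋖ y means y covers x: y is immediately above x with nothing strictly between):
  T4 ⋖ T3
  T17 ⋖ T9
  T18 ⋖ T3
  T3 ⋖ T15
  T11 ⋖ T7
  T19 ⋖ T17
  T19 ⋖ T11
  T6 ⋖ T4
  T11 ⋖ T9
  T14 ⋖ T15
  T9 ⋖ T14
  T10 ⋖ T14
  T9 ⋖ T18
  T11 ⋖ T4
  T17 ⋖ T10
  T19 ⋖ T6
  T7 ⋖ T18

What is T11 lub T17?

T9

Common upper bounds of {T11, T17}: T14, T15, T18, T3, T9.
The least among these is T9.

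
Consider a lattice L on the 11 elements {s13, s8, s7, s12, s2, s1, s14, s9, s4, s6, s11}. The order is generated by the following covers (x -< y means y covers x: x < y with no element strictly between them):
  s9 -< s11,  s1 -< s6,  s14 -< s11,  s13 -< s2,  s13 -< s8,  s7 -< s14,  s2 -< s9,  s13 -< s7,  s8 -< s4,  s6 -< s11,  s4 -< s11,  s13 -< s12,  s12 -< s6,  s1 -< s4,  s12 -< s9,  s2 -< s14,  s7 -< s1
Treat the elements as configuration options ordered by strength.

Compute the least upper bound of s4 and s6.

Common upper bounds of {s4, s6}: s11.
The least among these is s11.

s11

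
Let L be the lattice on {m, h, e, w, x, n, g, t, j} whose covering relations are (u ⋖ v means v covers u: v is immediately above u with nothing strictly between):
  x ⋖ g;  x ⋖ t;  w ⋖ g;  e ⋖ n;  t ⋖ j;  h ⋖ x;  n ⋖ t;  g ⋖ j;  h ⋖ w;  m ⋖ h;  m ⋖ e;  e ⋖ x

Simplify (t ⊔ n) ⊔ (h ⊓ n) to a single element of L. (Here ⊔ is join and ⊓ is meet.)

t

t ∨ n = t
h ∧ n = m
t ∨ m = t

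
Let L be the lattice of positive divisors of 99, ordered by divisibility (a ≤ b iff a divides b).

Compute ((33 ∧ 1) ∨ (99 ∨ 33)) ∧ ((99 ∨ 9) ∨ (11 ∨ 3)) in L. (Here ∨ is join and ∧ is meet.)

33 ∧ 1 = 1
99 ∨ 33 = 99
1 ∨ 99 = 99
99 ∨ 9 = 99
11 ∨ 3 = 33
99 ∨ 33 = 99
99 ∧ 99 = 99

99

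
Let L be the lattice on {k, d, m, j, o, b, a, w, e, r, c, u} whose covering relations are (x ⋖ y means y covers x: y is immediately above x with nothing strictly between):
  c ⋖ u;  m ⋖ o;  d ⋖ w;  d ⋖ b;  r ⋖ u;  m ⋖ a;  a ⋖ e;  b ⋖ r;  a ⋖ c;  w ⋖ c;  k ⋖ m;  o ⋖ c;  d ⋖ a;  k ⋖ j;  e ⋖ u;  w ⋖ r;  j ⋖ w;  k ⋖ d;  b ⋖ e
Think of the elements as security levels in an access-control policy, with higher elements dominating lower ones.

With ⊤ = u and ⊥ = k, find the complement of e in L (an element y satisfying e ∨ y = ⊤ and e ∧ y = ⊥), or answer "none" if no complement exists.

Need y with e ∨ y = u and e ∧ y = k.
Checking each element gives: j.

j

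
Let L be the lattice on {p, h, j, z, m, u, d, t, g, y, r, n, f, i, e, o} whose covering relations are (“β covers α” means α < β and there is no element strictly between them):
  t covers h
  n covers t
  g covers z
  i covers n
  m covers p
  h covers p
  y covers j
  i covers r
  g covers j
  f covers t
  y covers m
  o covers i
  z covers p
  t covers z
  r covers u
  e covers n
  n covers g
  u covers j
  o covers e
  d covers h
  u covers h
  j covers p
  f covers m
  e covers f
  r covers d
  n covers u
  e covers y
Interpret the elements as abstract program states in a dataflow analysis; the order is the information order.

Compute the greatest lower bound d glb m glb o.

p

Common lower bounds of {d, m, o}: p.
The greatest among these is p.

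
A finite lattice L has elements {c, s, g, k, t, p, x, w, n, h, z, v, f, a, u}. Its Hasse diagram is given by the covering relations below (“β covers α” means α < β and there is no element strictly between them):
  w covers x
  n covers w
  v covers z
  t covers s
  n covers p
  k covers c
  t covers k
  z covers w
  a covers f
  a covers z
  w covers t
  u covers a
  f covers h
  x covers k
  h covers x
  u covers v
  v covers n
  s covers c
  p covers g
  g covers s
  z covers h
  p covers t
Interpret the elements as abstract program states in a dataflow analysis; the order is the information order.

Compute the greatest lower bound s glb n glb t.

s

Common lower bounds of {s, n, t}: c, s.
The greatest among these is s.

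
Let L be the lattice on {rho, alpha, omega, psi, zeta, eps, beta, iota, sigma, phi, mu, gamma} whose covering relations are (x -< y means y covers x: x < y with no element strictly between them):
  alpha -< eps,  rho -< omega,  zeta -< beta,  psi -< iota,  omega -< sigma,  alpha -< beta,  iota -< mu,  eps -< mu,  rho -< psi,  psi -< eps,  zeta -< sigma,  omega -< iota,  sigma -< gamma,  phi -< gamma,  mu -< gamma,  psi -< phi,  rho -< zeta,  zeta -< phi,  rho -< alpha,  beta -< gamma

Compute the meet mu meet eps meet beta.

alpha

Common lower bounds of {mu, eps, beta}: alpha, rho.
The greatest among these is alpha.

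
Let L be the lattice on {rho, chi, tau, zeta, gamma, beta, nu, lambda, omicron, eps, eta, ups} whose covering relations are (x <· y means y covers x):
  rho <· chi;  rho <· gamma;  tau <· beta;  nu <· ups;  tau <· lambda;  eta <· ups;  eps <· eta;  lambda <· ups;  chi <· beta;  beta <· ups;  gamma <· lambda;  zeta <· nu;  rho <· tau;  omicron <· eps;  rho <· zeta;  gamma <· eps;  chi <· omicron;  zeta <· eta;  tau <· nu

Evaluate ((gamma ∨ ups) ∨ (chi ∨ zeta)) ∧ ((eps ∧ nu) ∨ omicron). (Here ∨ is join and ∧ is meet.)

gamma ∨ ups = ups
chi ∨ zeta = eta
ups ∨ eta = ups
eps ∧ nu = rho
rho ∨ omicron = omicron
ups ∧ omicron = omicron

omicron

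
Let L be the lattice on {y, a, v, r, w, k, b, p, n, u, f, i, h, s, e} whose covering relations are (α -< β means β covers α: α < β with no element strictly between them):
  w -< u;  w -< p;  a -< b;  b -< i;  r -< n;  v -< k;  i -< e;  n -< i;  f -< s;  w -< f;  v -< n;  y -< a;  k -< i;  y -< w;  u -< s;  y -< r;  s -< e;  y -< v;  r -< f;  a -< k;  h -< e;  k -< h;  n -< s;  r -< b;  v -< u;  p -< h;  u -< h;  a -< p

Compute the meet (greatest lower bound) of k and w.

y

Common lower bounds of {k, w}: y.
The greatest among these is y.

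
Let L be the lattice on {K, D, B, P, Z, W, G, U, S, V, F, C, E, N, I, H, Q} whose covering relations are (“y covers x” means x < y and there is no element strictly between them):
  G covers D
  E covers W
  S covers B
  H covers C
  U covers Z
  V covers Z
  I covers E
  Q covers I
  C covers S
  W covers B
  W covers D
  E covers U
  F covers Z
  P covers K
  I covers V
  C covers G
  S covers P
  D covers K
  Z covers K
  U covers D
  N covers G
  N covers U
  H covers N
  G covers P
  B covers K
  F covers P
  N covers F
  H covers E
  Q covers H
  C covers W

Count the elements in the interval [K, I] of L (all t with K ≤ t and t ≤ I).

The interval [K, I] = {B, D, E, I, K, U, V, W, Z}, which has 9 elements.

9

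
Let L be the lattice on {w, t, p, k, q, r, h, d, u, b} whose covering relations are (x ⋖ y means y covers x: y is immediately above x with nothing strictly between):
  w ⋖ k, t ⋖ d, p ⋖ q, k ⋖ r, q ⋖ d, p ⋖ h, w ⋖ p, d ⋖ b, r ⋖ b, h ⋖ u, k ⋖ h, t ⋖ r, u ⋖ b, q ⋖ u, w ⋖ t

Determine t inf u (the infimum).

Common lower bounds of {t, u}: w.
The greatest among these is w.

w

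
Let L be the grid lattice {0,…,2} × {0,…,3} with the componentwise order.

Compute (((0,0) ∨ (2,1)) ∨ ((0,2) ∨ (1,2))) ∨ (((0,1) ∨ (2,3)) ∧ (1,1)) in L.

(0,0) ∨ (2,1) = (2,1)
(0,2) ∨ (1,2) = (1,2)
(2,1) ∨ (1,2) = (2,2)
(0,1) ∨ (2,3) = (2,3)
(2,3) ∧ (1,1) = (1,1)
(2,2) ∨ (1,1) = (2,2)

(2,2)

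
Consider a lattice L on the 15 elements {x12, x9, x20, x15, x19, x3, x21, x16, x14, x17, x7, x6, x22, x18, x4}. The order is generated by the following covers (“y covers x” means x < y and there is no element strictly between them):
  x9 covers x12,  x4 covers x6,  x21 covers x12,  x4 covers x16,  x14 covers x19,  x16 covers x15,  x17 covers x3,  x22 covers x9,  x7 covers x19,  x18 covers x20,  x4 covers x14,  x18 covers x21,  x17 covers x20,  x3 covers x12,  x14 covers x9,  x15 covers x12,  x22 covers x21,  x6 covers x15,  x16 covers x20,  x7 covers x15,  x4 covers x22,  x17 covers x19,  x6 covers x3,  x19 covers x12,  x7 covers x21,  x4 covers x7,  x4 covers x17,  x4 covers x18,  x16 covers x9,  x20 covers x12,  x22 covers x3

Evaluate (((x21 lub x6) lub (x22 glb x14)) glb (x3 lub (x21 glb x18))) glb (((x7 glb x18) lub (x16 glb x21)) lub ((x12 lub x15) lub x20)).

x21 ∨ x6 = x4
x22 ∧ x14 = x9
x4 ∨ x9 = x4
x21 ∧ x18 = x21
x3 ∨ x21 = x22
x4 ∧ x22 = x22
x7 ∧ x18 = x21
x16 ∧ x21 = x12
x21 ∨ x12 = x21
x12 ∨ x15 = x15
x15 ∨ x20 = x16
x21 ∨ x16 = x4
x22 ∧ x4 = x22

x22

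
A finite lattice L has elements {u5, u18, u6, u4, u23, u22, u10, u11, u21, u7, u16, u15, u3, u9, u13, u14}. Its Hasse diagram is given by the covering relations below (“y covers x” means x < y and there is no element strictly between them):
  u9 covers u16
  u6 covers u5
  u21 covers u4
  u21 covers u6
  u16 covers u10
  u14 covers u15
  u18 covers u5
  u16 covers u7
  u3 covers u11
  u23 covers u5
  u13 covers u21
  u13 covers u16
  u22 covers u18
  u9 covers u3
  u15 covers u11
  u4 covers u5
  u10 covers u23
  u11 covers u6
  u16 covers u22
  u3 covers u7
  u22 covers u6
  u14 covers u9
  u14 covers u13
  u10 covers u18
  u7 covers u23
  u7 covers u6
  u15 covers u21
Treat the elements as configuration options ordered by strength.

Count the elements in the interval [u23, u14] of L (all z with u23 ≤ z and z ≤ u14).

8

The interval [u23, u14] = {u10, u13, u14, u16, u23, u3, u7, u9}, which has 8 elements.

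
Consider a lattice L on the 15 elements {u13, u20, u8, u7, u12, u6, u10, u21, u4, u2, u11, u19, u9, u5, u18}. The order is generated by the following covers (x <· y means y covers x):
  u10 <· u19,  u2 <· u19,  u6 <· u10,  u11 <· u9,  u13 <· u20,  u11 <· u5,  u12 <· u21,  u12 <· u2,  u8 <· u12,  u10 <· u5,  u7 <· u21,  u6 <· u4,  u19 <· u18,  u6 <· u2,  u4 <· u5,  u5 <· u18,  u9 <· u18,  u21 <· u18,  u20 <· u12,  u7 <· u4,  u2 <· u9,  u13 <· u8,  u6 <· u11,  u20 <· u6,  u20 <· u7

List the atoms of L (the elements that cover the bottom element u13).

The atoms are exactly the elements that cover u13: u20, u8.

u20, u8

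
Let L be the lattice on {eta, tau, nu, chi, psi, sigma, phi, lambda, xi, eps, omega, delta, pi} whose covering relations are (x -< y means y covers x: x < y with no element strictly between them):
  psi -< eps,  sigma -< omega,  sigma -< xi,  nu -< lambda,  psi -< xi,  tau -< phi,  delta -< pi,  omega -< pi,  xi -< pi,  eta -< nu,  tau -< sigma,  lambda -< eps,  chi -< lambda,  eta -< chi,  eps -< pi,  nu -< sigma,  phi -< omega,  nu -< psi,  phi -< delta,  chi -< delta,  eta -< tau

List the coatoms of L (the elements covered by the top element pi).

The coatoms are exactly the elements covered by pi: delta, eps, omega, xi.

delta, eps, omega, xi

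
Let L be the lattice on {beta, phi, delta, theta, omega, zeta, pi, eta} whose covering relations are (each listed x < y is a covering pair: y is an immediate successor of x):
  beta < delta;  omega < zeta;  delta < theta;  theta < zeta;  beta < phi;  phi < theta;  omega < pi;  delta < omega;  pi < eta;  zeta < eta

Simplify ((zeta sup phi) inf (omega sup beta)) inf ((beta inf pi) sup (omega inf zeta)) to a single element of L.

zeta ∨ phi = zeta
omega ∨ beta = omega
zeta ∧ omega = omega
beta ∧ pi = beta
omega ∧ zeta = omega
beta ∨ omega = omega
omega ∧ omega = omega

omega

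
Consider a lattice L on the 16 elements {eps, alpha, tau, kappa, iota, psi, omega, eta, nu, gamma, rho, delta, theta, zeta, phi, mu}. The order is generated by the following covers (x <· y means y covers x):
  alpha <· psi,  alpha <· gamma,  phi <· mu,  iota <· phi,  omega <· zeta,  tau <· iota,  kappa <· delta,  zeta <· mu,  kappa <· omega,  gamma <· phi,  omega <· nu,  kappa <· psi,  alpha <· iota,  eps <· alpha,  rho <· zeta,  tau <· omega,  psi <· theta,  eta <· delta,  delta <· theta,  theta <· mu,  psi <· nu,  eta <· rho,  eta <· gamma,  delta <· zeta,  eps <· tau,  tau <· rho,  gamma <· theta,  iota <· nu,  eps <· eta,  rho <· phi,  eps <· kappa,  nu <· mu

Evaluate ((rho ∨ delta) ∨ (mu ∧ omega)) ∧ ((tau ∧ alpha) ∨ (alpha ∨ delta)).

delta

rho ∨ delta = zeta
mu ∧ omega = omega
zeta ∨ omega = zeta
tau ∧ alpha = eps
alpha ∨ delta = theta
eps ∨ theta = theta
zeta ∧ theta = delta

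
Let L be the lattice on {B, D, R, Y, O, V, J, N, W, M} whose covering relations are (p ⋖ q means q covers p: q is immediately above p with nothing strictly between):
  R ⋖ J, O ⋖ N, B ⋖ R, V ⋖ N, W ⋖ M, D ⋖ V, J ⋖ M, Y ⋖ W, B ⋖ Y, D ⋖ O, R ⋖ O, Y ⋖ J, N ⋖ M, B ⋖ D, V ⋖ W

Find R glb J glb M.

Common lower bounds of {R, J, M}: B, R.
The greatest among these is R.

R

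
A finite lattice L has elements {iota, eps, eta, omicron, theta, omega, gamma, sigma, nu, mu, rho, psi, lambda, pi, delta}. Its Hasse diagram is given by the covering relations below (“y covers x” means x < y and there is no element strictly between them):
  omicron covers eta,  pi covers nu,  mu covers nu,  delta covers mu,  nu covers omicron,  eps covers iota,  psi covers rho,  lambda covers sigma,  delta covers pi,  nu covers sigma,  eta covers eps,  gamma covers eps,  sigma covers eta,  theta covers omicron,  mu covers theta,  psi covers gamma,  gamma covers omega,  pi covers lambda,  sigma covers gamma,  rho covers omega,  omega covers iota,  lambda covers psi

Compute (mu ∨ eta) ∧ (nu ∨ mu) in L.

mu

mu ∨ eta = mu
nu ∨ mu = mu
mu ∧ mu = mu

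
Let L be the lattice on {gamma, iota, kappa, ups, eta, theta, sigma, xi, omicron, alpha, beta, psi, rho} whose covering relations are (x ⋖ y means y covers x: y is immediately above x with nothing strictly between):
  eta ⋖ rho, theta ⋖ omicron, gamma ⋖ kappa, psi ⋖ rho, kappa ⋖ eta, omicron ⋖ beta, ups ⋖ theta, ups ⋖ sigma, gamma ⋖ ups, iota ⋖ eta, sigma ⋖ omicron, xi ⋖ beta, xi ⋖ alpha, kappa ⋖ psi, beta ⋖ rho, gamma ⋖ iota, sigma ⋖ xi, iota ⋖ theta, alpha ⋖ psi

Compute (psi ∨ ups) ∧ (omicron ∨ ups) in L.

sigma

psi ∨ ups = psi
omicron ∨ ups = omicron
psi ∧ omicron = sigma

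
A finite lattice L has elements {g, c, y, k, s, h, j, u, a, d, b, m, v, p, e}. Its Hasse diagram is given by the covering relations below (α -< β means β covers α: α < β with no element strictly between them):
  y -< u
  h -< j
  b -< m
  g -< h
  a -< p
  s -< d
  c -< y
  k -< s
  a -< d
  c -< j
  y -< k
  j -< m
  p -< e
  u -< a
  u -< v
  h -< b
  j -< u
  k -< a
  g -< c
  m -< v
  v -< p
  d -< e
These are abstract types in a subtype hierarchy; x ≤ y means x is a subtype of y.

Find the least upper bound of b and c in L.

m

Common upper bounds of {b, c}: e, m, p, v.
The least among these is m.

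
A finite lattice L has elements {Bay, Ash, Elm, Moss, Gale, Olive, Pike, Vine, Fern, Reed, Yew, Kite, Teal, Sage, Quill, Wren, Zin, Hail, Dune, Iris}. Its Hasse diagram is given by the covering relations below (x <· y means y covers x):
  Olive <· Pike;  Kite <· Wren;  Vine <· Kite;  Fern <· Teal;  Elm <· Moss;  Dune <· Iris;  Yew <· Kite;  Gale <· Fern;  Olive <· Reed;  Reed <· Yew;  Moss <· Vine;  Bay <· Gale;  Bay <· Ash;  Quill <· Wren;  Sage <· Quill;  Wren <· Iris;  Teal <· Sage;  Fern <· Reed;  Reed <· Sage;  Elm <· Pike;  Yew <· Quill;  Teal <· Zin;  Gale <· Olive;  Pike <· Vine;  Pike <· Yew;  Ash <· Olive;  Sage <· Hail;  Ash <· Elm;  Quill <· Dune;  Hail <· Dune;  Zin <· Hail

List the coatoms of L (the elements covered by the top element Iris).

Dune, Wren

The coatoms are exactly the elements covered by Iris: Dune, Wren.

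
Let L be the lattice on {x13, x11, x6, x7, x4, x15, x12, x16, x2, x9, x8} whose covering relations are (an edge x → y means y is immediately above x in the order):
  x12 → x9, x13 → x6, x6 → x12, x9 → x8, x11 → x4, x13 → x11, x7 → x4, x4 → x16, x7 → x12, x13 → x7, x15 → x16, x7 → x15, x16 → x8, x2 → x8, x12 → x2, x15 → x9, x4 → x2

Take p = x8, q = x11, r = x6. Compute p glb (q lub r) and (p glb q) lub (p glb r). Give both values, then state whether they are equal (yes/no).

x2; x2; yes

q lub r = x2, so p glb (q lub r) = x8 glb x2 = x2.
p glb q = x11 and p glb r = x6, so (p glb q) lub (p glb r) = x11 lub x6 = x2.
Equal: yes.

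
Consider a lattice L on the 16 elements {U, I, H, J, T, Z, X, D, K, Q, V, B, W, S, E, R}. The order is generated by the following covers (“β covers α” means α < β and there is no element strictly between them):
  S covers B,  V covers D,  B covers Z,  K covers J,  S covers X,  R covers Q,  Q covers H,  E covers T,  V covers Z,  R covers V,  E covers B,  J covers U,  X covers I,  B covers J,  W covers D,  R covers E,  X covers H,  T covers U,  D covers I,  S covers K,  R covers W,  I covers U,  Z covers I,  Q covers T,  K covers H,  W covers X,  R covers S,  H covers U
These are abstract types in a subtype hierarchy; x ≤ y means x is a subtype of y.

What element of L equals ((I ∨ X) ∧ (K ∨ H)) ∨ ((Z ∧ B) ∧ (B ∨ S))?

I ∨ X = X
K ∨ H = K
X ∧ K = H
Z ∧ B = Z
B ∨ S = S
Z ∧ S = Z
H ∨ Z = S

S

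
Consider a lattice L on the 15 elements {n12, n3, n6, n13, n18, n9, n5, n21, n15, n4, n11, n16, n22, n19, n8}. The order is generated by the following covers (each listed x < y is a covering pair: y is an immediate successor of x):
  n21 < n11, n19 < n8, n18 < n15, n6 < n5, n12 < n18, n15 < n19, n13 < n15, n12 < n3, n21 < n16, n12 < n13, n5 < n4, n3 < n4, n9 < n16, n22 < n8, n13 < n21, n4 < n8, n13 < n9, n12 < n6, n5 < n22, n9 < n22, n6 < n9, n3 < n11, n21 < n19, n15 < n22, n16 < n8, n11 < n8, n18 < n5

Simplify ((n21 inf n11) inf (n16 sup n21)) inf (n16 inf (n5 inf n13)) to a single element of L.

n21 ∧ n11 = n21
n16 ∨ n21 = n16
n21 ∧ n16 = n21
n5 ∧ n13 = n12
n16 ∧ n12 = n12
n21 ∧ n12 = n12

n12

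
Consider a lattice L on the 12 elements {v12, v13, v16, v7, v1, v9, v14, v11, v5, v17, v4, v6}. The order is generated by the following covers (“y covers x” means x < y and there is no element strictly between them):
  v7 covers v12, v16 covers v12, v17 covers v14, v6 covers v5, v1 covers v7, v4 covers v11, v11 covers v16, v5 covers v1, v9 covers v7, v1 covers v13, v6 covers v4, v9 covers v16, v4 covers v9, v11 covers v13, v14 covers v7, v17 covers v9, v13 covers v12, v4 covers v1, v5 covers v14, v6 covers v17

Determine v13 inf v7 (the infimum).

Common lower bounds of {v13, v7}: v12.
The greatest among these is v12.

v12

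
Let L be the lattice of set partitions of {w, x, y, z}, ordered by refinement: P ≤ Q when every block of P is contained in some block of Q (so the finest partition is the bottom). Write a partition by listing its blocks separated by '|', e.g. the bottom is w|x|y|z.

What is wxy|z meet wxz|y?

Common lower bounds of {wxy|z, wxz|y}: wx|y|z, w|x|y|z.
The greatest among these is wx|y|z.

wx|y|z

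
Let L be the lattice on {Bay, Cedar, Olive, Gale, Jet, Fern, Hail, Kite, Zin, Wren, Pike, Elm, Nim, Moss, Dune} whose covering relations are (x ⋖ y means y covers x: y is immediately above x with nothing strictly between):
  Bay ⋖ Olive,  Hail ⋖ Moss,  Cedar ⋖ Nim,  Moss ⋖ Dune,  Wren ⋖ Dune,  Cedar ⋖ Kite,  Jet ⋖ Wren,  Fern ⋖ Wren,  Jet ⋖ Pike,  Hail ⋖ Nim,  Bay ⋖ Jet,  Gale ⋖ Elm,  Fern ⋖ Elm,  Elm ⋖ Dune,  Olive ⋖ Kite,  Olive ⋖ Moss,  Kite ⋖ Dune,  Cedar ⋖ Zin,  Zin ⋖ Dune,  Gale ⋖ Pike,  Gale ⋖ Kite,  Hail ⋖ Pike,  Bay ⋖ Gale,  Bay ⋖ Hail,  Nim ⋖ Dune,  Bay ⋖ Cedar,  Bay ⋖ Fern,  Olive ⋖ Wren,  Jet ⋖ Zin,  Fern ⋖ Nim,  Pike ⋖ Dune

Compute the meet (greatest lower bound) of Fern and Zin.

Common lower bounds of {Fern, Zin}: Bay.
The greatest among these is Bay.

Bay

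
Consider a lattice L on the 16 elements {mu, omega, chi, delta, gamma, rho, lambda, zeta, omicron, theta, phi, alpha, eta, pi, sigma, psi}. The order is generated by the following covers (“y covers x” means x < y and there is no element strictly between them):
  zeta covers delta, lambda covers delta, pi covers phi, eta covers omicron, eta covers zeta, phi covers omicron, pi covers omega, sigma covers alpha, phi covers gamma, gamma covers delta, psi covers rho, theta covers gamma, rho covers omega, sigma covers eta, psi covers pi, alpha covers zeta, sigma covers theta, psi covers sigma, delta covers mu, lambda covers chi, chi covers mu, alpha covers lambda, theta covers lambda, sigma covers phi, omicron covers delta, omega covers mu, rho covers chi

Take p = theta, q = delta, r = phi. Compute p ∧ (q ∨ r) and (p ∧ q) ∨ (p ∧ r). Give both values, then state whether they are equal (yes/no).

gamma; gamma; yes

q ∨ r = phi, so p ∧ (q ∨ r) = theta ∧ phi = gamma.
p ∧ q = delta and p ∧ r = gamma, so (p ∧ q) ∨ (p ∧ r) = delta ∨ gamma = gamma.
Equal: yes.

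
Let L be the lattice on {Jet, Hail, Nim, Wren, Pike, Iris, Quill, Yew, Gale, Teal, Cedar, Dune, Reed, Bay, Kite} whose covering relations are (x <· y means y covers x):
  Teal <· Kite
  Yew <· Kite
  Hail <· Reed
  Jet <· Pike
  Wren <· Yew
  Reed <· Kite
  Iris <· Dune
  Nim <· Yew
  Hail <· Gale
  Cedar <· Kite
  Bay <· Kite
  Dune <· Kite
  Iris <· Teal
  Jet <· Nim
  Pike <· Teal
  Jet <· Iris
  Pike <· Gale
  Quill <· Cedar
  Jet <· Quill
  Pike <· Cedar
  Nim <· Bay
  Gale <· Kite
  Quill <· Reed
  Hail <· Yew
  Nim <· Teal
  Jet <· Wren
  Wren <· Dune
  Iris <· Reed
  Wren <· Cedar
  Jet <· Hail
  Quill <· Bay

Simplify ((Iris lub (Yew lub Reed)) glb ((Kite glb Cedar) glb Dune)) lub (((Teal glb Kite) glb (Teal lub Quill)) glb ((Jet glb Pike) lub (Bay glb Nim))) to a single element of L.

Yew

Yew ∨ Reed = Kite
Iris ∨ Kite = Kite
Kite ∧ Cedar = Cedar
Cedar ∧ Dune = Wren
Kite ∧ Wren = Wren
Teal ∧ Kite = Teal
Teal ∨ Quill = Kite
Teal ∧ Kite = Teal
Jet ∧ Pike = Jet
Bay ∧ Nim = Nim
Jet ∨ Nim = Nim
Teal ∧ Nim = Nim
Wren ∨ Nim = Yew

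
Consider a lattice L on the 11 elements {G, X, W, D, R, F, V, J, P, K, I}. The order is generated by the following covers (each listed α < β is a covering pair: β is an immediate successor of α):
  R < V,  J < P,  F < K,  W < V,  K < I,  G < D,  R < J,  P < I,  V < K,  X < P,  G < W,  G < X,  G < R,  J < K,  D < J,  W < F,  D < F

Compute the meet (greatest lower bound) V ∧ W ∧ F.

W

Common lower bounds of {V, W, F}: G, W.
The greatest among these is W.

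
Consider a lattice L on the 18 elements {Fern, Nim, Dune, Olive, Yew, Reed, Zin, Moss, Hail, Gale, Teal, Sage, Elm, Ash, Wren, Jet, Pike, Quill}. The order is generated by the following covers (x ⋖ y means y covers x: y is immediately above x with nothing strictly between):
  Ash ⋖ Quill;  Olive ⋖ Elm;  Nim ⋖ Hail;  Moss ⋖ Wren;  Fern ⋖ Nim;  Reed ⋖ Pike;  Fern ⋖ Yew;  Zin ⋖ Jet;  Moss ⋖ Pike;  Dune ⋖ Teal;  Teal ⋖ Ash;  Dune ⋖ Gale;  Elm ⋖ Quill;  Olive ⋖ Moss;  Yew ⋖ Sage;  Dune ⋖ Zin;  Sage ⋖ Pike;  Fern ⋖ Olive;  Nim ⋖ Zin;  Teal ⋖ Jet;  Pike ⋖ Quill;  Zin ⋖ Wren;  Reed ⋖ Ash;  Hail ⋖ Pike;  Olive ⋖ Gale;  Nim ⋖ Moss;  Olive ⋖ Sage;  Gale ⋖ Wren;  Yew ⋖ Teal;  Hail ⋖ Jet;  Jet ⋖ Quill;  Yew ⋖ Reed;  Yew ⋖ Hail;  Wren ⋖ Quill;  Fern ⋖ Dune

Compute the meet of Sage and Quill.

Common lower bounds of {Sage, Quill}: Fern, Olive, Sage, Yew.
The greatest among these is Sage.

Sage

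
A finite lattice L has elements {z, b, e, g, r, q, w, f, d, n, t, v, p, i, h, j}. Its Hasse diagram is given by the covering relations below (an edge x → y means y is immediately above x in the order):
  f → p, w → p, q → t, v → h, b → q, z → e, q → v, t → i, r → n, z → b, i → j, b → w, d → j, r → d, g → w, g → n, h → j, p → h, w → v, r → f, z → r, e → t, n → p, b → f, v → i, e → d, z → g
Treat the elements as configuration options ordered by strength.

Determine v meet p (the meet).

Common lower bounds of {v, p}: b, g, w, z.
The greatest among these is w.

w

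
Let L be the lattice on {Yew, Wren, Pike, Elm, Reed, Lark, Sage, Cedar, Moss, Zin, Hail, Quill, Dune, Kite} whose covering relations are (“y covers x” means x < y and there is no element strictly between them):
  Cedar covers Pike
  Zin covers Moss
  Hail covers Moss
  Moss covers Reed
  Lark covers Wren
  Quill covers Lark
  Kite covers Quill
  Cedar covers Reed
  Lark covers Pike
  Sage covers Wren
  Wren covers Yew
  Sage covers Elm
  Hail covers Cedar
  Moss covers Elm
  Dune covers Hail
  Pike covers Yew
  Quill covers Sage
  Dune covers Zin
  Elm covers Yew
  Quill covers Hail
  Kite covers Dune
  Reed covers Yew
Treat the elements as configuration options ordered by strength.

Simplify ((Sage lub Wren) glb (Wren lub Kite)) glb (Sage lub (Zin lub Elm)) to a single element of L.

Sage

Sage ∨ Wren = Sage
Wren ∨ Kite = Kite
Sage ∧ Kite = Sage
Zin ∨ Elm = Zin
Sage ∨ Zin = Kite
Sage ∧ Kite = Sage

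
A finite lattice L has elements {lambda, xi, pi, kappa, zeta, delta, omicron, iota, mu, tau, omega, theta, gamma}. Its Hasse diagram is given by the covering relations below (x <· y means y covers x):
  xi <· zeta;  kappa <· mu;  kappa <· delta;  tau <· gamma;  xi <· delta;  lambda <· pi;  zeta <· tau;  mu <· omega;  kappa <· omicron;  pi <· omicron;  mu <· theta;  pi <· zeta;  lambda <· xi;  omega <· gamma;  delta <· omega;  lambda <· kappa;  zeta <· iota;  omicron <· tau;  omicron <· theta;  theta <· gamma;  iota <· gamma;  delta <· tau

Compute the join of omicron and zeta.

Common upper bounds of {omicron, zeta}: gamma, tau.
The least among these is tau.

tau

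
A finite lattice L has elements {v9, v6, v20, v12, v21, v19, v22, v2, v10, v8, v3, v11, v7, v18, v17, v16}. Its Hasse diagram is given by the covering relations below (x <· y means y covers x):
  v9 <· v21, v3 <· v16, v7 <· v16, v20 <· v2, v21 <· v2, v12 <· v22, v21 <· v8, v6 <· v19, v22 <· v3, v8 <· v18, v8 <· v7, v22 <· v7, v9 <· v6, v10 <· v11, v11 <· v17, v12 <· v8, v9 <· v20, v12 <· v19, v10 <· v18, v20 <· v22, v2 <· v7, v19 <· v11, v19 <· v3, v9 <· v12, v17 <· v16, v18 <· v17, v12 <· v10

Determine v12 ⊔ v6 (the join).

Common upper bounds of {v12, v6}: v11, v16, v17, v19, v3.
The least among these is v19.

v19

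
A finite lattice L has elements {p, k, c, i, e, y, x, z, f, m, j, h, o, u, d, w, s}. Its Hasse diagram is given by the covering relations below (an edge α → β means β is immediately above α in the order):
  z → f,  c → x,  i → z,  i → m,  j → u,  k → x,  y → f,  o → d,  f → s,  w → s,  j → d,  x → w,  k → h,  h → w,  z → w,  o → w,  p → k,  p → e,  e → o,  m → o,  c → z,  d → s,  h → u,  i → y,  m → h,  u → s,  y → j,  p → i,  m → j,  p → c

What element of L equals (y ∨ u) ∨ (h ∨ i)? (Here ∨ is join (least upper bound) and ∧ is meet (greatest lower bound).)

y ∨ u = u
h ∨ i = h
u ∨ h = u

u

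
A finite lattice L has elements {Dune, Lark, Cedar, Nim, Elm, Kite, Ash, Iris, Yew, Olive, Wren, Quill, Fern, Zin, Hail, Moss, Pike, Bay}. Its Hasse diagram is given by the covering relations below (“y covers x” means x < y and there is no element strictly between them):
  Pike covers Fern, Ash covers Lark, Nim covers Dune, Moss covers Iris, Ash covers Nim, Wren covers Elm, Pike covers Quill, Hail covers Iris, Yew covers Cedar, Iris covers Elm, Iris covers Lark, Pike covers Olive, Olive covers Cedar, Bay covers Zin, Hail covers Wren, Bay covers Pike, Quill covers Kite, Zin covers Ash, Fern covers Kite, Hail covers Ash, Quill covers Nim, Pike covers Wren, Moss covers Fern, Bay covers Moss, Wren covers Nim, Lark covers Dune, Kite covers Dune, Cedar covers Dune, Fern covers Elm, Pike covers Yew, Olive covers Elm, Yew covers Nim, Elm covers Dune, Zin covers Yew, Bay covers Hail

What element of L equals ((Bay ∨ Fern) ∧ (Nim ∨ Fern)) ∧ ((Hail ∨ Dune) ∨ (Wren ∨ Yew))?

Bay ∨ Fern = Bay
Nim ∨ Fern = Pike
Bay ∧ Pike = Pike
Hail ∨ Dune = Hail
Wren ∨ Yew = Pike
Hail ∨ Pike = Bay
Pike ∧ Bay = Pike

Pike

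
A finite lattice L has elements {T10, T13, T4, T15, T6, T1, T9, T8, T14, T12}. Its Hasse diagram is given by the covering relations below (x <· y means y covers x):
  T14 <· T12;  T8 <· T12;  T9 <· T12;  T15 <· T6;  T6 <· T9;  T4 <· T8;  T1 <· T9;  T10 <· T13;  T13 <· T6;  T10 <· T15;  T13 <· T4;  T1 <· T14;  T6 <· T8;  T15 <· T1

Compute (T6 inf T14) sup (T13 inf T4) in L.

T6

T6 ∧ T14 = T15
T13 ∧ T4 = T13
T15 ∨ T13 = T6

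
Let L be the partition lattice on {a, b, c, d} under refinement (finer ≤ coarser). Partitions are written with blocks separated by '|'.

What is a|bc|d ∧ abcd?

a|bc|d

Common lower bounds of {a|bc|d, abcd}: a|bc|d, a|b|c|d.
The greatest among these is a|bc|d.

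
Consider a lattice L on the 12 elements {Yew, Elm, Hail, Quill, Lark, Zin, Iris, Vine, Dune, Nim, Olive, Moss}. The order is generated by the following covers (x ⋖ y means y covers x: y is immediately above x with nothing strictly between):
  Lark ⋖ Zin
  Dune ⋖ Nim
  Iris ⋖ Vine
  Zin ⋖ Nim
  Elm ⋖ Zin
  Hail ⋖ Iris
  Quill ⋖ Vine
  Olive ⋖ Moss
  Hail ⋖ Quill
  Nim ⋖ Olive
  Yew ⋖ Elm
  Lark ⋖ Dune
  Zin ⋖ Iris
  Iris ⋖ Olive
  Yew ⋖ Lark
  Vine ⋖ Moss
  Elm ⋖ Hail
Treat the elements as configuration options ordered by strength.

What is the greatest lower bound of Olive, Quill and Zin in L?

Elm

Common lower bounds of {Olive, Quill, Zin}: Elm, Yew.
The greatest among these is Elm.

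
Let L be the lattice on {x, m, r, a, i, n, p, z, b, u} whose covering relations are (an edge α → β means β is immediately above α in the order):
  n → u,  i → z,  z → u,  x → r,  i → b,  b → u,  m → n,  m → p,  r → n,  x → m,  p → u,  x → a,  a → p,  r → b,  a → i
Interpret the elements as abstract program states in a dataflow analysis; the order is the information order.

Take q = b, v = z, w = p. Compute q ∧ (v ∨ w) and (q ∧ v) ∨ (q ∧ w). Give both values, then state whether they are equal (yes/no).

b; i; no

v ∨ w = u, so q ∧ (v ∨ w) = b ∧ u = b.
q ∧ v = i and q ∧ w = a, so (q ∧ v) ∨ (q ∧ w) = i ∨ a = i.
Equal: no.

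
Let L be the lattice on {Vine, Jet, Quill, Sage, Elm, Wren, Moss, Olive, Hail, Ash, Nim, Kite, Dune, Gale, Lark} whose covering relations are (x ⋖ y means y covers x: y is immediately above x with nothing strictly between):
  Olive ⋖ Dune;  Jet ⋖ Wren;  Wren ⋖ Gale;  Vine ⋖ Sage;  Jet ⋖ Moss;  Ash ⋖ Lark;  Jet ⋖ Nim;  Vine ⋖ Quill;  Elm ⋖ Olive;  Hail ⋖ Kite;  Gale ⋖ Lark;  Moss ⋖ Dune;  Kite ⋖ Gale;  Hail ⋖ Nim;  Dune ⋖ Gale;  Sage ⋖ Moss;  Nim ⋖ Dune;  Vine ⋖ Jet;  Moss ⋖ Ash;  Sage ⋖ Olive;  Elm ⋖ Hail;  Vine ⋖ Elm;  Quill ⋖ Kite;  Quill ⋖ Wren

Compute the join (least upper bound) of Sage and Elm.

Olive

Common upper bounds of {Sage, Elm}: Dune, Gale, Lark, Olive.
The least among these is Olive.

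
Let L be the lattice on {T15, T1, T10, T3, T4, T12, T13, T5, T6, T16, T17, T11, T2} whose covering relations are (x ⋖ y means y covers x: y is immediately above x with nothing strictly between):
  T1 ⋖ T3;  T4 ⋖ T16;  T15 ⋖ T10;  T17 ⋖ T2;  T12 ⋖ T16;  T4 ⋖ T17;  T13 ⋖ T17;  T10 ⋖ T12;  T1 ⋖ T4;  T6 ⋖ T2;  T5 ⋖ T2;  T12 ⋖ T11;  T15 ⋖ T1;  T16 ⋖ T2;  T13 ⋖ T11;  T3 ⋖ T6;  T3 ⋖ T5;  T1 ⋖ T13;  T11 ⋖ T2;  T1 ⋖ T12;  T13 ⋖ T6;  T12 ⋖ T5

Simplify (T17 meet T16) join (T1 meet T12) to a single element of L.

T4

T17 ∧ T16 = T4
T1 ∧ T12 = T1
T4 ∨ T1 = T4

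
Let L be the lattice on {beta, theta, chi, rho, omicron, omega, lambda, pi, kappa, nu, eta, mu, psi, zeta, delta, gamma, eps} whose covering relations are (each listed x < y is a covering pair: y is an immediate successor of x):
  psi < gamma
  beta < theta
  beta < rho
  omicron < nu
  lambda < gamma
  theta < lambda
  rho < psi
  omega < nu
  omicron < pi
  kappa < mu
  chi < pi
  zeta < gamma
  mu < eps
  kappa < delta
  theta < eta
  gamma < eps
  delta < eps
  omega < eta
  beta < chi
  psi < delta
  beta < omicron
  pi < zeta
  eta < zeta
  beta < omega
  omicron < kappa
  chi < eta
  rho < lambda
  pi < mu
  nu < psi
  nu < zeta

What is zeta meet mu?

pi

Common lower bounds of {zeta, mu}: beta, chi, omicron, pi.
The greatest among these is pi.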